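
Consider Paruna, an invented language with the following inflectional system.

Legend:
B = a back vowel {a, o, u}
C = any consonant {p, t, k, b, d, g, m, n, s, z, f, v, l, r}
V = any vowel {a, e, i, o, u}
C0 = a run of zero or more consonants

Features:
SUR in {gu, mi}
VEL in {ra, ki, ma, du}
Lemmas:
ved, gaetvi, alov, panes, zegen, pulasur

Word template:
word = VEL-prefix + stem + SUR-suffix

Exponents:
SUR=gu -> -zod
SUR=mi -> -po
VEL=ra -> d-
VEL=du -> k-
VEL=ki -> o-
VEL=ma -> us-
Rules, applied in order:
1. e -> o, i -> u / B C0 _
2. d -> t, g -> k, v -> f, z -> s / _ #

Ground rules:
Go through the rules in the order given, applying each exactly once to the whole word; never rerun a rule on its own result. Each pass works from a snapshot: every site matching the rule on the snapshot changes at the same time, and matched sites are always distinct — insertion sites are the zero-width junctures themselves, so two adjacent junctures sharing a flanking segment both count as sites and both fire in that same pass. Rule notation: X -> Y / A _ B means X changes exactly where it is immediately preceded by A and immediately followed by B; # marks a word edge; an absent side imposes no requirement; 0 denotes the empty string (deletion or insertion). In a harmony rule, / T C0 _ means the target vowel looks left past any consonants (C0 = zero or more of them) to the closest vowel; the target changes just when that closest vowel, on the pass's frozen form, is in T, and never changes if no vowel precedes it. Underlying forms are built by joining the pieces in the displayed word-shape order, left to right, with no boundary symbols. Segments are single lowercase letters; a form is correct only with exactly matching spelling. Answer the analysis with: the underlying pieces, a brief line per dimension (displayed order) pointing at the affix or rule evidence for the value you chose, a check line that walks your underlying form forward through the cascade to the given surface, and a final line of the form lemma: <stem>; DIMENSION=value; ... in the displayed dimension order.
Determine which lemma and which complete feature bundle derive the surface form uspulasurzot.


underlying: us-pulasur-zod
SUR=gu - signalled by the affix -zod
VEL=ma - signalled by the affix us-
check: uspulasurzod -> uspulasurzod -> uspulasurzot
lemma: pulasur; SUR=gu; VEL=ma


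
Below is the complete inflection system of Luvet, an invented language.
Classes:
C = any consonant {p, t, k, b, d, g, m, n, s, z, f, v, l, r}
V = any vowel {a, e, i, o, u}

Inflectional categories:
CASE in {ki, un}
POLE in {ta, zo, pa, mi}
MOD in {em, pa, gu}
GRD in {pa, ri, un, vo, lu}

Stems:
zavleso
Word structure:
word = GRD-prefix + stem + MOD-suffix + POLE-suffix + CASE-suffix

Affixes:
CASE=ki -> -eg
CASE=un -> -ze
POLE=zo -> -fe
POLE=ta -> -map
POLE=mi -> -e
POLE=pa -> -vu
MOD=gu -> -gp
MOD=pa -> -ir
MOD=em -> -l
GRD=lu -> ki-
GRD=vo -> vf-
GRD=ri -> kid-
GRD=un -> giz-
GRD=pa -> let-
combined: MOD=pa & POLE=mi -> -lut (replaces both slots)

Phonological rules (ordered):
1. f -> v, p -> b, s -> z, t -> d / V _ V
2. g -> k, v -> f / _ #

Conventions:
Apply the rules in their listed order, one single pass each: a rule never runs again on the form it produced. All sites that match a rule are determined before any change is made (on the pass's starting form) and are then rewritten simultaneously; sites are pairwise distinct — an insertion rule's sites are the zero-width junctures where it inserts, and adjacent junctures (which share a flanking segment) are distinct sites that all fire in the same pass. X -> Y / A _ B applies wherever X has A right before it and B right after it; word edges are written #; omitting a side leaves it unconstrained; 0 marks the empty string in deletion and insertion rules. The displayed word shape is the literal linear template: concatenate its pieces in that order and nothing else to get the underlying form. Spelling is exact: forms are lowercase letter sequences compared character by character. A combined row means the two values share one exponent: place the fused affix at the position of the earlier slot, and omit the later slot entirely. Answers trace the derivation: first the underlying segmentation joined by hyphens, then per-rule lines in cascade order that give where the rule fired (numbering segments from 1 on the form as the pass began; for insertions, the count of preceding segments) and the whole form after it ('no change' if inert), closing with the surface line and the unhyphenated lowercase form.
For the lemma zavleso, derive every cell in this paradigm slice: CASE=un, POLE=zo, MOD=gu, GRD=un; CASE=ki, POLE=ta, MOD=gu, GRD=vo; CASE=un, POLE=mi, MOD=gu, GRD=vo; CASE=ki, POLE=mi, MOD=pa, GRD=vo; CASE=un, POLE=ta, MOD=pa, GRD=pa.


cell CASE=un, POLE=zo, MOD=gu, GRD=un:
underlying: giz-zavleso-gp-fe-ze
1. f -> v, p -> b, s -> z, t -> d / V _ V: fires at position(s) 9: gizzavlezogpfeze
2. g -> k, v -> f / _ #: no change
surface: gizzavlezogpfeze

cell CASE=ki, POLE=ta, MOD=gu, GRD=vo:
underlying: vf-zavleso-gp-map-eg
1. f -> v, p -> b, s -> z, t -> d / V _ V: fires at position(s) 8, 14: vfzavlezogpmabeg
2. g -> k, v -> f / _ #: fires at position(s) 16: vfzavlezogpmabek
surface: vfzavlezogpmabek

cell CASE=un, POLE=mi, MOD=gu, GRD=vo:
underlying: vf-zavleso-gp-e-ze
1. f -> v, p -> b, s -> z, t -> d / V _ V: fires at position(s) 8: vfzavlezogpeze
2. g -> k, v -> f / _ #: no change
surface: vfzavlezogpeze

cell CASE=ki, POLE=mi, MOD=pa, GRD=vo:
underlying: vf-zavleso-lut-eg
1. f -> v, p -> b, s -> z, t -> d / V _ V: fires at position(s) 8, 12: vfzavlezoludeg
2. g -> k, v -> f / _ #: fires at position(s) 14: vfzavlezoludek
surface: vfzavlezoludek

cell CASE=un, POLE=ta, MOD=pa, GRD=pa:
underlying: let-zavleso-ir-map-ze
1. f -> v, p -> b, s -> z, t -> d / V _ V: fires at position(s) 9: letzavlezoirmapze
2. g -> k, v -> f / _ #: no change
surface: letzavlezoirmapze


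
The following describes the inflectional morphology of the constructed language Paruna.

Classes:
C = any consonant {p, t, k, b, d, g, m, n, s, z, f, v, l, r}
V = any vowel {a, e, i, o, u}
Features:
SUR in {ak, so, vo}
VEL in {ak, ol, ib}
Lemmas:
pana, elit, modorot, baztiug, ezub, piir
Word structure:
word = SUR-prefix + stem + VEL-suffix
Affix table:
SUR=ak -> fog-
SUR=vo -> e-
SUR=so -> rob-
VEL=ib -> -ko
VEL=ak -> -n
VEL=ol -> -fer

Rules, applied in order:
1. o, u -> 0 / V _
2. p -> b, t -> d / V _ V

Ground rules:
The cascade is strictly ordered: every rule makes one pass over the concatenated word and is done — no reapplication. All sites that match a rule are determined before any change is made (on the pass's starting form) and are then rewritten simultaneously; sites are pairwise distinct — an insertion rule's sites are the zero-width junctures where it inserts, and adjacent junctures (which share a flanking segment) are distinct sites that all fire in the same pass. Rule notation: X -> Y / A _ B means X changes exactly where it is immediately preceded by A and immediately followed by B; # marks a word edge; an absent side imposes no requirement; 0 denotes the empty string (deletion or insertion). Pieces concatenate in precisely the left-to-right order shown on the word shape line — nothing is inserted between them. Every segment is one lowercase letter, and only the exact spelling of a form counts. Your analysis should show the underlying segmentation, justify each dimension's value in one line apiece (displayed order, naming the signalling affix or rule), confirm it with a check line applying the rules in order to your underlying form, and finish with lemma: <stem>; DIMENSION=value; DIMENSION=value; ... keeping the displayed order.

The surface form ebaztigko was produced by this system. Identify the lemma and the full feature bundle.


underlying: e-baztiug-ko
SUR=vo - signalled by the affix e-
VEL=ib - signalled by the affix -ko
check: ebaztiugko -> ebaztigko -> ebaztigko
lemma: baztiug; SUR=vo; VEL=ib


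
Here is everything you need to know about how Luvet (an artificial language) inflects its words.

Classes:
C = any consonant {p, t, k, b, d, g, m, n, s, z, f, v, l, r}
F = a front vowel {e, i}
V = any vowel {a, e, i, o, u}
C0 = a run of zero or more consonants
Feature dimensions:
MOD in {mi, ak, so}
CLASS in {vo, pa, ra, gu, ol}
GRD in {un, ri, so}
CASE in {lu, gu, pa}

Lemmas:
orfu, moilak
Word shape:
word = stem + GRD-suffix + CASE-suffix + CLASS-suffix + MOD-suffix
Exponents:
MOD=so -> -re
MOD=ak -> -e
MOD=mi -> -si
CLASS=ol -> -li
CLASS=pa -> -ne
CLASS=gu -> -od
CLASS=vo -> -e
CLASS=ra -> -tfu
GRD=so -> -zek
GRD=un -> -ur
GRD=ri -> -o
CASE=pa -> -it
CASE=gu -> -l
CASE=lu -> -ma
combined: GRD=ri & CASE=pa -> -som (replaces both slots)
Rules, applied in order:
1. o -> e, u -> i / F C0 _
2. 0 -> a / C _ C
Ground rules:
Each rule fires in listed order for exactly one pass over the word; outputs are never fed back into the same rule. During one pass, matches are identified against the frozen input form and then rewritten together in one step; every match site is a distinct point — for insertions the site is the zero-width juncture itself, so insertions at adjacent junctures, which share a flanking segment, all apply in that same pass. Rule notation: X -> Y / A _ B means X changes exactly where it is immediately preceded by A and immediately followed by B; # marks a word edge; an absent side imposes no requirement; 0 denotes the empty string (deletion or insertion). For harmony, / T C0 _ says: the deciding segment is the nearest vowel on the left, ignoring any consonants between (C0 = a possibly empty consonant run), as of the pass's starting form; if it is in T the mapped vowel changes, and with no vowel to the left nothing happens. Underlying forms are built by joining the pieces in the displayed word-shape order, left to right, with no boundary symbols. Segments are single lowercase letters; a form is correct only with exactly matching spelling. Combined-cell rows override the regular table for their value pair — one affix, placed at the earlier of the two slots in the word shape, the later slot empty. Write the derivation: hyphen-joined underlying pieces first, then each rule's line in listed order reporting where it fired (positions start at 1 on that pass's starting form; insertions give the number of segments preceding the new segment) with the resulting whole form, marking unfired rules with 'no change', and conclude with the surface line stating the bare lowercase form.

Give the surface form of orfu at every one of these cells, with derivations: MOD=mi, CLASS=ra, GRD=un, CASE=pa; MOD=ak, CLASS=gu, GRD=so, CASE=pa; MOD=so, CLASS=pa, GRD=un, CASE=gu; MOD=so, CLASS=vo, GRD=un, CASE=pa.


cell MOD=mi, CLASS=ra, GRD=un, CASE=pa:
underlying: orfu-ur-it-tfu-si
1. o -> e, u -> i / F C0 _: fires at position(s) 11: orfuurittfisi
2. 0 -> a / C _ C: inserts after position(s) 2, 8, 9: orafuuritatafisi
surface: orafuuritatafisi

cell MOD=ak, CLASS=gu, GRD=so, CASE=pa:
underlying: orfu-zek-it-od-e
1. o -> e, u -> i / F C0 _: fires at position(s) 10: orfuzekitede
2. 0 -> a / C _ C: inserts after position(s) 2: orafuzekitede
surface: orafuzekitede

cell MOD=so, CLASS=pa, GRD=un, CASE=gu:
underlying: orfu-ur-l-ne-re
1. o -> e, u -> i / F C0 _: no change
2. 0 -> a / C _ C: inserts after position(s) 2, 6, 7: orafuuralanere
surface: orafuuralanere

cell MOD=so, CLASS=vo, GRD=un, CASE=pa:
underlying: orfu-ur-it-e-re
1. o -> e, u -> i / F C0 _: no change
2. 0 -> a / C _ C: inserts after position(s) 2: orafuuritere
surface: orafuuritere


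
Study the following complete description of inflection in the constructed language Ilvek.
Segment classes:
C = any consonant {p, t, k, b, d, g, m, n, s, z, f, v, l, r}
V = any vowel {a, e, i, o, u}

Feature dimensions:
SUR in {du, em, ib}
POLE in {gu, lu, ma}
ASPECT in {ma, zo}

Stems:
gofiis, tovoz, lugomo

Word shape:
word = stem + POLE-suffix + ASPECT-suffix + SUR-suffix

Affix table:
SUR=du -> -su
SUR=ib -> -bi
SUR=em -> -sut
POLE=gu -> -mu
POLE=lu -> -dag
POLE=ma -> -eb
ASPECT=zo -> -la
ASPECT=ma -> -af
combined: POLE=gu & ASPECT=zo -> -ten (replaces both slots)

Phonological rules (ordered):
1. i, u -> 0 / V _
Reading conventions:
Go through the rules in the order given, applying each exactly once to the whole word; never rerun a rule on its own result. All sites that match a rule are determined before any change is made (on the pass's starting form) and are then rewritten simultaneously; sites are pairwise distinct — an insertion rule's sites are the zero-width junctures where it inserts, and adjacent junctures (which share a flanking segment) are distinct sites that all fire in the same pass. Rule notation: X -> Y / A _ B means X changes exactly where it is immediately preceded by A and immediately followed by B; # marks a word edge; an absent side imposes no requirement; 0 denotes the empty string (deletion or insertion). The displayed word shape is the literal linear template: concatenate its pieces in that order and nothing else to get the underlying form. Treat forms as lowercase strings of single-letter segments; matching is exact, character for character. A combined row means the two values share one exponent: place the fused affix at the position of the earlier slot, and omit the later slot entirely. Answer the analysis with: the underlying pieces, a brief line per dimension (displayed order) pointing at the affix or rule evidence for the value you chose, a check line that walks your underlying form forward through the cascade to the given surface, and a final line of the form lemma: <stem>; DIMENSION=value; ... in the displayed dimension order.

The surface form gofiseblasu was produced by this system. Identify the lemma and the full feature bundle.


underlying: gofiis-eb-la-su
SUR=du - signalled by the affix -su
POLE=ma - signalled by the affix -eb
ASPECT=zo - signalled by the affix -la
check: gofiiseblasu -> gofiseblasu
lemma: gofiis; SUR=du; POLE=ma; ASPECT=zo


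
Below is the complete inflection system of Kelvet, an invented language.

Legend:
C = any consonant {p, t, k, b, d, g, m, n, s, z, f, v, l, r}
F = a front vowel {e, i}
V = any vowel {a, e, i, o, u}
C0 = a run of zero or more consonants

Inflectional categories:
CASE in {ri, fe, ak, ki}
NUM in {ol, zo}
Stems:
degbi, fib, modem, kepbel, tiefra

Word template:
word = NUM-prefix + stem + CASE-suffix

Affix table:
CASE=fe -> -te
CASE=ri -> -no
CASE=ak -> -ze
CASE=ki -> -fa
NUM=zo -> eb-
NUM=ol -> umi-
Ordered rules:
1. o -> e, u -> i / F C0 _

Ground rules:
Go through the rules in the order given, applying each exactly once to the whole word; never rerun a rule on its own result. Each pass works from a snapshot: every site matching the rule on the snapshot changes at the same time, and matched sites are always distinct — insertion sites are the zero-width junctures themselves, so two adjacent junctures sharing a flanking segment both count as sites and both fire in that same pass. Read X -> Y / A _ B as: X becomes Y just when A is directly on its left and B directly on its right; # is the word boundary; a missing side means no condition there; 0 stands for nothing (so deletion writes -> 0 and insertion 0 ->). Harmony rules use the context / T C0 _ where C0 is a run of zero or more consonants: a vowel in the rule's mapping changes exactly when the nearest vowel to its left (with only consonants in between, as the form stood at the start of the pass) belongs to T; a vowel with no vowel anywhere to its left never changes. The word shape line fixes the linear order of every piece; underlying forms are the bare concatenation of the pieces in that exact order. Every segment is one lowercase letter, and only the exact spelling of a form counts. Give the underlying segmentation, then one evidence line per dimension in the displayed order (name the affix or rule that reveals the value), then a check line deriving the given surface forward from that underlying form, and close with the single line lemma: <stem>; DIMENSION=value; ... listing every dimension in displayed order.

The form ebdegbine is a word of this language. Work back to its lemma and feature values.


underlying: eb-degbi-no
CASE=ri - signalled by the affix -no
NUM=zo - signalled by the affix eb-
check: ebdegbino -> ebdegbine
lemma: degbi; CASE=ri; NUM=zo


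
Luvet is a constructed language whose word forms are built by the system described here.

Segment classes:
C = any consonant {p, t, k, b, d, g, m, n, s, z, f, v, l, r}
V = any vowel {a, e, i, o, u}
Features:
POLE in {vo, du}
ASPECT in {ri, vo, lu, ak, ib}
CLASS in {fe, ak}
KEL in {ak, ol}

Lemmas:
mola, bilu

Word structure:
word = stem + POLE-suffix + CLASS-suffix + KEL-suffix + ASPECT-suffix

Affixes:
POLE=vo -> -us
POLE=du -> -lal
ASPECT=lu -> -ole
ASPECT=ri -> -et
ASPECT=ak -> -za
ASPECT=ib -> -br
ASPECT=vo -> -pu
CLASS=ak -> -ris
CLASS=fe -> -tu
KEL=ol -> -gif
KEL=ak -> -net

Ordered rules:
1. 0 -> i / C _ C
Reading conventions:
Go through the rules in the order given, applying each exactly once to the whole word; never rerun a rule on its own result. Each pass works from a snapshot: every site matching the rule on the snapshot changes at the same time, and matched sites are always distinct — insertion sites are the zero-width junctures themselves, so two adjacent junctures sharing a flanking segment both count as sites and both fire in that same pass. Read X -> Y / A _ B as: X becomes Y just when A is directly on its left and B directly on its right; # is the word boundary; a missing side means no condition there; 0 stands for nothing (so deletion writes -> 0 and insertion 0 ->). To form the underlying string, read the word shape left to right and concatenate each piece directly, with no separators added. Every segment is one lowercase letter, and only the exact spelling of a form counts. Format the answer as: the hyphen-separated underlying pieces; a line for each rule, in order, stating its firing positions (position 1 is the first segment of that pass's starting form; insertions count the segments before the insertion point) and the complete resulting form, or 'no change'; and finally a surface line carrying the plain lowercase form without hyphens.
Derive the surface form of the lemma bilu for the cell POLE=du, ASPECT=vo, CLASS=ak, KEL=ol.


underlying: bilu-lal-ris-gif-pu
1. 0 -> i / C _ C: inserts after position(s) 7, 10, 13: bilulalirisigifipu
surface: bilulalirisigifipu


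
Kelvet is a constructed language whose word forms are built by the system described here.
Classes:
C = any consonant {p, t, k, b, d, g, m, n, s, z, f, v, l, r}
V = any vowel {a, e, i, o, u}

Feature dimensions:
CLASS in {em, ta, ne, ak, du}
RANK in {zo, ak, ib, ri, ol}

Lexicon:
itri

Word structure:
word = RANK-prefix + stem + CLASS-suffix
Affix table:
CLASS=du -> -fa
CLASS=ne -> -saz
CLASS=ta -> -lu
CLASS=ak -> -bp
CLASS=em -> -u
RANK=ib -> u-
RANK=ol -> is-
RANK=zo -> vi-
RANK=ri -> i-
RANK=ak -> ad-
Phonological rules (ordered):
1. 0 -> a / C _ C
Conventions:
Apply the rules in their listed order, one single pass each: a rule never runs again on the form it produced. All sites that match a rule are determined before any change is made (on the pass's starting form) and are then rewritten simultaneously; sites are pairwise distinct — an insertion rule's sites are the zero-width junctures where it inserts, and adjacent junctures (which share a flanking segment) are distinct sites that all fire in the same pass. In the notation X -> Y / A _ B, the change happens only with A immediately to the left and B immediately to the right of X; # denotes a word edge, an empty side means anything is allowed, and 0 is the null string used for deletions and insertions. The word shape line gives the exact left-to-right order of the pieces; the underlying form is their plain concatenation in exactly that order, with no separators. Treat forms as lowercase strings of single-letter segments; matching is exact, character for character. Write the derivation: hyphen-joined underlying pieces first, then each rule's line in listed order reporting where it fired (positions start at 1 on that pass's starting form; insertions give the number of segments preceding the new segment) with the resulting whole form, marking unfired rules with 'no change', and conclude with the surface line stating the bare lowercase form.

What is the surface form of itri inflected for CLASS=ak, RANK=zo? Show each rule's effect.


underlying: vi-itri-bp
1. 0 -> a / C _ C: inserts after position(s) 4, 7: viitaribap
surface: viitaribap


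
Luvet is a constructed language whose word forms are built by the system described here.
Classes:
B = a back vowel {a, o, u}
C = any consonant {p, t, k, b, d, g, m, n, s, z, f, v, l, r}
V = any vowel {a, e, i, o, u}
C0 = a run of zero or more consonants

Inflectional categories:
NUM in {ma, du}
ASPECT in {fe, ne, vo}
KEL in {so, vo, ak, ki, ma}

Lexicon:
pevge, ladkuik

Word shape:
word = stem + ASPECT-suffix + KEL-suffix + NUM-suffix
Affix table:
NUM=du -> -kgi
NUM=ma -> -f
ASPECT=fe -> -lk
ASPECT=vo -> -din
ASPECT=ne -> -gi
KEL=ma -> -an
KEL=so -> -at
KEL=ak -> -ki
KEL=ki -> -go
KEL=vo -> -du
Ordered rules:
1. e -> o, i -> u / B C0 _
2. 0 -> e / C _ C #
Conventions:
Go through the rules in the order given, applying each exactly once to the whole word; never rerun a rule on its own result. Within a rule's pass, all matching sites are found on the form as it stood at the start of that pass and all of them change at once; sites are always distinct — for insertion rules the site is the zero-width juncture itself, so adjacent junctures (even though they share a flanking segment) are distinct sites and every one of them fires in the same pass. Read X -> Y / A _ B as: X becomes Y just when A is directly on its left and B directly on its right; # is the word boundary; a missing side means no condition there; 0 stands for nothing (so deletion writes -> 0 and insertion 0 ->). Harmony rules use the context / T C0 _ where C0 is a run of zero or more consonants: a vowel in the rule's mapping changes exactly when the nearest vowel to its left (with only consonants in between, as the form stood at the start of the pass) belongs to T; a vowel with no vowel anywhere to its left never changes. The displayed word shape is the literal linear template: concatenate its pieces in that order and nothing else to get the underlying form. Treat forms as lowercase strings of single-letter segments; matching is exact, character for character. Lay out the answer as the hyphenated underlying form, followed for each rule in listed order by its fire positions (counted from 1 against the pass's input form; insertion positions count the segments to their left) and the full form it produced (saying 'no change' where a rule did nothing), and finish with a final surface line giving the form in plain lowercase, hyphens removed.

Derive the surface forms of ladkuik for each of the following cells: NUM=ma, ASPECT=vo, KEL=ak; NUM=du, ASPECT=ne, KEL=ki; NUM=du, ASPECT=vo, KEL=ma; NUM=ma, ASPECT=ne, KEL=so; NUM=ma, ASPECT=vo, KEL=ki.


cell NUM=ma, ASPECT=vo, KEL=ak:
underlying: ladkuik-din-ki-f
1. e -> o, i -> u / B C0 _: fires at position(s) 6: ladkuukdinkif
2. 0 -> e / C _ C #: no change
surface: ladkuukdinkif

cell NUM=du, ASPECT=ne, KEL=ki:
underlying: ladkuik-gi-go-kgi
1. e -> o, i -> u / B C0 _: fires at position(s) 6, 14: ladkuukgigokgu
2. 0 -> e / C _ C #: no change
surface: ladkuukgigokgu

cell NUM=du, ASPECT=vo, KEL=ma:
underlying: ladkuik-din-an-kgi
1. e -> o, i -> u / B C0 _: fires at position(s) 6, 15: ladkuukdinankgu
2. 0 -> e / C _ C #: no change
surface: ladkuukdinankgu

cell NUM=ma, ASPECT=ne, KEL=so:
underlying: ladkuik-gi-at-f
1. e -> o, i -> u / B C0 _: fires at position(s) 6: ladkuukgiatf
2. 0 -> e / C _ C #: inserts after position(s) 11: ladkuukgiatef
surface: ladkuukgiatef

cell NUM=ma, ASPECT=vo, KEL=ki:
underlying: ladkuik-din-go-f
1. e -> o, i -> u / B C0 _: fires at position(s) 6: ladkuukdingof
2. 0 -> e / C _ C #: no change
surface: ladkuukdingof


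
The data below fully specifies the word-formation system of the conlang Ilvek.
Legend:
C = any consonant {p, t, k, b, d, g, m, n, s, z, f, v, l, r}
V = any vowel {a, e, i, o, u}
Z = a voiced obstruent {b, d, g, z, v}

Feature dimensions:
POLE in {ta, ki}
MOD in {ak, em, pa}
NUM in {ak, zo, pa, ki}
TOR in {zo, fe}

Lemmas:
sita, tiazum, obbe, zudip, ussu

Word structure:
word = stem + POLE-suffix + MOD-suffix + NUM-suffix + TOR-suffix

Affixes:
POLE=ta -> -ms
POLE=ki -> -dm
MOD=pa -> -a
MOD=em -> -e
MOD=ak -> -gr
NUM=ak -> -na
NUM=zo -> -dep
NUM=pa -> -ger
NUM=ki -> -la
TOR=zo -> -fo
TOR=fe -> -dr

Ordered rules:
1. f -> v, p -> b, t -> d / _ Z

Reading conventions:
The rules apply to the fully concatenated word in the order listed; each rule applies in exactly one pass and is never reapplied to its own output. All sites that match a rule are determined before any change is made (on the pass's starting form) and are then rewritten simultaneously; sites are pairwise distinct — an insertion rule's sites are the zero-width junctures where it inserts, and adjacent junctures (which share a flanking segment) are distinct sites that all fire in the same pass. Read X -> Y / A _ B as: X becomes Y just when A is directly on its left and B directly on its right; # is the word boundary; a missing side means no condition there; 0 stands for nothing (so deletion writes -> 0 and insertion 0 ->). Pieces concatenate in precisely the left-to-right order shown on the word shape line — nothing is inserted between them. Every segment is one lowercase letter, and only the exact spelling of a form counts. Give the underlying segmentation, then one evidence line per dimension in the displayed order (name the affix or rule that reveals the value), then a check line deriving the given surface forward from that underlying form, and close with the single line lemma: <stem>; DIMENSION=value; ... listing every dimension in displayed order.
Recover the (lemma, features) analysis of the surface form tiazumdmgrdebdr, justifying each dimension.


underlying: tiazum-dm-gr-dep-dr
POLE=ki - signalled by the affix -dm
MOD=ak - signalled by the affix -gr
NUM=zo - signalled by the affix -dep
TOR=fe - signalled by the affix -dr
check: tiazumdmgrdepdr -> tiazumdmgrdebdr
lemma: tiazum; POLE=ki; MOD=ak; NUM=zo; TOR=fe


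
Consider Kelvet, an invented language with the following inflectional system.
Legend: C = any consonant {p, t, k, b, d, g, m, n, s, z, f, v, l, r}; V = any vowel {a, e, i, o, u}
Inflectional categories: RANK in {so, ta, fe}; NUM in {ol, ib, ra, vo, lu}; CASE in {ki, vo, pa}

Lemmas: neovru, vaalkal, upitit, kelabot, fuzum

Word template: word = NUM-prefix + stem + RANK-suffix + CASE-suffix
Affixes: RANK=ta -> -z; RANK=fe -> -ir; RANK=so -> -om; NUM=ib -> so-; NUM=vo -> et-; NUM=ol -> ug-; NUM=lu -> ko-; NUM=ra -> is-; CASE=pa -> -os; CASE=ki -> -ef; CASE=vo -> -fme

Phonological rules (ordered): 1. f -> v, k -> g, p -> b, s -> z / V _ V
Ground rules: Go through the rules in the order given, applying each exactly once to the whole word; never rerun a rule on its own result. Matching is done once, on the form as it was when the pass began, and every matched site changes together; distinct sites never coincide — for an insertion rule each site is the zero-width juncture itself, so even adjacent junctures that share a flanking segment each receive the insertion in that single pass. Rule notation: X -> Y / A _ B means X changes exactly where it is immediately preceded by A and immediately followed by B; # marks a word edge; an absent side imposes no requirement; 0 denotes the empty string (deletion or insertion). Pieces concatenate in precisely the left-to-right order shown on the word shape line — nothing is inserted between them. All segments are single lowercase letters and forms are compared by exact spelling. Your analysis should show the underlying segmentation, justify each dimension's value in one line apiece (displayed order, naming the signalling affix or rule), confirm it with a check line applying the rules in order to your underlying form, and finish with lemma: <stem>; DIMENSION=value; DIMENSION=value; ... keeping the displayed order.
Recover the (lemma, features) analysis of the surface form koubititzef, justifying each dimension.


underlying: ko-upitit-z-ef
RANK=ta - signalled by the affix -z
NUM=lu - signalled by the affix ko-
CASE=ki - signalled by the affix -ef
check: koupititzef -> koubititzef
lemma: upitit; RANK=ta; NUM=lu; CASE=ki


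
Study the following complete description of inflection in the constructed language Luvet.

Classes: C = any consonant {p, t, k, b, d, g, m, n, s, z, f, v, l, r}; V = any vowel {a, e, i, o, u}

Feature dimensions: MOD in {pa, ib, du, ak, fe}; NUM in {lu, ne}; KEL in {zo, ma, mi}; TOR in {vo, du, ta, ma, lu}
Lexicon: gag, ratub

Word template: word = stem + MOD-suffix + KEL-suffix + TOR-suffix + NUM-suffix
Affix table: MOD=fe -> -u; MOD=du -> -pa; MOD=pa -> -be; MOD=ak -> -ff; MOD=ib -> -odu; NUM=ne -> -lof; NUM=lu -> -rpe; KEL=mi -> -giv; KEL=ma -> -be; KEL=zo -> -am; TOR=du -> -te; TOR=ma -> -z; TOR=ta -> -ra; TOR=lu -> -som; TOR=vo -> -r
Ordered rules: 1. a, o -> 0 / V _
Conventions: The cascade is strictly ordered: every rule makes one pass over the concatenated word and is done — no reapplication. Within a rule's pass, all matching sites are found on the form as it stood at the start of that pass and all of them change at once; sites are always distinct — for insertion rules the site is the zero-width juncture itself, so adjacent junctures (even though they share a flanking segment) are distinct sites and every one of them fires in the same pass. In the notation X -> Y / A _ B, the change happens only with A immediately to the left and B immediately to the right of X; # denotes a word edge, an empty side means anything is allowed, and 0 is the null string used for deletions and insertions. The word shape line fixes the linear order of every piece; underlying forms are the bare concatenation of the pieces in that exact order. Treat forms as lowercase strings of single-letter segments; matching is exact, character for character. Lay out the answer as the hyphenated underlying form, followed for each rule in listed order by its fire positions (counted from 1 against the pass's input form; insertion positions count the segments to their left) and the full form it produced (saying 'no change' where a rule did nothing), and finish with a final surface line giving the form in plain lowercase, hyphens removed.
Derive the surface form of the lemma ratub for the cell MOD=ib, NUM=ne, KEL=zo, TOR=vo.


underlying: ratub-odu-am-r-lof
1. a, o -> 0 / V _: fires at position(s) 9: ratubodumrlof
surface: ratubodumrlof


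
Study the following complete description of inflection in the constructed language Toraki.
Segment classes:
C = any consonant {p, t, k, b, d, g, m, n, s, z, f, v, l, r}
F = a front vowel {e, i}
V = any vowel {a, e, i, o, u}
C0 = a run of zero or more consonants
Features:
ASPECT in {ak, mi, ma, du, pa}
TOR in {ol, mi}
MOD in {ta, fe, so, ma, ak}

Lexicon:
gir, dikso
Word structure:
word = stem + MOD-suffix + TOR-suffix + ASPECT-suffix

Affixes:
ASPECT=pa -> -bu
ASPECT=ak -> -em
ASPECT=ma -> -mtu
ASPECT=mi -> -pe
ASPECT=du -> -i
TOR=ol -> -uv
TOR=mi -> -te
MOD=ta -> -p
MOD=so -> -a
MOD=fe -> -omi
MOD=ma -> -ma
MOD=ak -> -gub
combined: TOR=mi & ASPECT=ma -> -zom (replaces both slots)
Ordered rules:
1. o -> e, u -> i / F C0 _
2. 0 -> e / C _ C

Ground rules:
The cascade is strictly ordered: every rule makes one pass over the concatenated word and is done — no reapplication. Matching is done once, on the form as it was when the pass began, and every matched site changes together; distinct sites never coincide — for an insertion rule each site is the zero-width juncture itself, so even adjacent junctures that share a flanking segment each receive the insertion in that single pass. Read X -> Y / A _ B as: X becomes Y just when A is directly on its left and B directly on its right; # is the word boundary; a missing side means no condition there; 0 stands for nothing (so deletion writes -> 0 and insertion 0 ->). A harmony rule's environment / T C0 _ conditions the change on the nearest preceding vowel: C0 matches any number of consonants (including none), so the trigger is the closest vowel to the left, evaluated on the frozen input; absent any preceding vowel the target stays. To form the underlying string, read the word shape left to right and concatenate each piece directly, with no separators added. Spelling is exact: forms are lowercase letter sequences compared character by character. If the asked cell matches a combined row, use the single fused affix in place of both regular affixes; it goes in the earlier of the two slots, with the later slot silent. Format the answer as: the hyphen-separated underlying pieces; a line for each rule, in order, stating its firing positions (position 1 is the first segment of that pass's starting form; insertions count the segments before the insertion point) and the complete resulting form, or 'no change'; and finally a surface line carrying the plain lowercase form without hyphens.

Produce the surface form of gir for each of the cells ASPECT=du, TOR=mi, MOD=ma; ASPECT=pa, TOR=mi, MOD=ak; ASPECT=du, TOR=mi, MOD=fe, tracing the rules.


cell ASPECT=du, TOR=mi, MOD=ma:
underlying: gir-ma-te-i
1. o -> e, u -> i / F C0 _: no change
2. 0 -> e / C _ C: inserts after position(s) 3: girematei
surface: girematei

cell ASPECT=pa, TOR=mi, MOD=ak:
underlying: gir-gub-te-bu
1. o -> e, u -> i / F C0 _: fires at position(s) 5, 10: girgibtebi
2. 0 -> e / C _ C: inserts after position(s) 3, 6: giregibetebi
surface: giregibetebi

cell ASPECT=du, TOR=mi, MOD=fe:
underlying: gir-omi-te-i
1. o -> e, u -> i / F C0 _: fires at position(s) 4: giremitei
2. 0 -> e / C _ C: no change
surface: giremitei


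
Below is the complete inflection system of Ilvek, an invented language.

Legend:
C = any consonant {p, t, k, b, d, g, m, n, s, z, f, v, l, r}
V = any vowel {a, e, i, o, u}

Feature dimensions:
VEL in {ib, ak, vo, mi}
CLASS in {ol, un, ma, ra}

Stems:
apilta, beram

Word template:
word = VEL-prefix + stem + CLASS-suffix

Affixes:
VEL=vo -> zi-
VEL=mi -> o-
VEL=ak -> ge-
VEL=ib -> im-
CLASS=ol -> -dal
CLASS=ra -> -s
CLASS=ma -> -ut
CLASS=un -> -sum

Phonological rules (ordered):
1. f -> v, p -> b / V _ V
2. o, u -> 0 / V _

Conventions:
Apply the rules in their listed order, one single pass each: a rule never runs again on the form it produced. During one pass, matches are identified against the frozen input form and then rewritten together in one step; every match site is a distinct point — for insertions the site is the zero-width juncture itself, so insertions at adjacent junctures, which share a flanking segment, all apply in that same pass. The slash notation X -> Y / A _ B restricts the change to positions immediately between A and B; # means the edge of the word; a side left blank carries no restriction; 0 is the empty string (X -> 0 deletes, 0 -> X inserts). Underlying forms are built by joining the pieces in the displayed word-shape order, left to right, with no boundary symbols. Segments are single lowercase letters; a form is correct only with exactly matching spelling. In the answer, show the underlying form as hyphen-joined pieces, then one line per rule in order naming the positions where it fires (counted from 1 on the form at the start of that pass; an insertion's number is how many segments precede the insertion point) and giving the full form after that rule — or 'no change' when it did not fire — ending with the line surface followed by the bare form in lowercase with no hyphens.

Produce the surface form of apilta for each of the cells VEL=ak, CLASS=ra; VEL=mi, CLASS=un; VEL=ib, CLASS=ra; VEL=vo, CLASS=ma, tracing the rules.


cell VEL=ak, CLASS=ra:
underlying: ge-apilta-s
1. f -> v, p -> b / V _ V: fires at position(s) 4: geabiltas
2. o, u -> 0 / V _: no change
surface: geabiltas

cell VEL=mi, CLASS=un:
underlying: o-apilta-sum
1. f -> v, p -> b / V _ V: fires at position(s) 3: oabiltasum
2. o, u -> 0 / V _: no change
surface: oabiltasum

cell VEL=ib, CLASS=ra:
underlying: im-apilta-s
1. f -> v, p -> b / V _ V: fires at position(s) 4: imabiltas
2. o, u -> 0 / V _: no change
surface: imabiltas

cell VEL=vo, CLASS=ma:
underlying: zi-apilta-ut
1. f -> v, p -> b / V _ V: fires at position(s) 4: ziabiltaut
2. o, u -> 0 / V _: fires at position(s) 9: ziabiltat
surface: ziabiltat


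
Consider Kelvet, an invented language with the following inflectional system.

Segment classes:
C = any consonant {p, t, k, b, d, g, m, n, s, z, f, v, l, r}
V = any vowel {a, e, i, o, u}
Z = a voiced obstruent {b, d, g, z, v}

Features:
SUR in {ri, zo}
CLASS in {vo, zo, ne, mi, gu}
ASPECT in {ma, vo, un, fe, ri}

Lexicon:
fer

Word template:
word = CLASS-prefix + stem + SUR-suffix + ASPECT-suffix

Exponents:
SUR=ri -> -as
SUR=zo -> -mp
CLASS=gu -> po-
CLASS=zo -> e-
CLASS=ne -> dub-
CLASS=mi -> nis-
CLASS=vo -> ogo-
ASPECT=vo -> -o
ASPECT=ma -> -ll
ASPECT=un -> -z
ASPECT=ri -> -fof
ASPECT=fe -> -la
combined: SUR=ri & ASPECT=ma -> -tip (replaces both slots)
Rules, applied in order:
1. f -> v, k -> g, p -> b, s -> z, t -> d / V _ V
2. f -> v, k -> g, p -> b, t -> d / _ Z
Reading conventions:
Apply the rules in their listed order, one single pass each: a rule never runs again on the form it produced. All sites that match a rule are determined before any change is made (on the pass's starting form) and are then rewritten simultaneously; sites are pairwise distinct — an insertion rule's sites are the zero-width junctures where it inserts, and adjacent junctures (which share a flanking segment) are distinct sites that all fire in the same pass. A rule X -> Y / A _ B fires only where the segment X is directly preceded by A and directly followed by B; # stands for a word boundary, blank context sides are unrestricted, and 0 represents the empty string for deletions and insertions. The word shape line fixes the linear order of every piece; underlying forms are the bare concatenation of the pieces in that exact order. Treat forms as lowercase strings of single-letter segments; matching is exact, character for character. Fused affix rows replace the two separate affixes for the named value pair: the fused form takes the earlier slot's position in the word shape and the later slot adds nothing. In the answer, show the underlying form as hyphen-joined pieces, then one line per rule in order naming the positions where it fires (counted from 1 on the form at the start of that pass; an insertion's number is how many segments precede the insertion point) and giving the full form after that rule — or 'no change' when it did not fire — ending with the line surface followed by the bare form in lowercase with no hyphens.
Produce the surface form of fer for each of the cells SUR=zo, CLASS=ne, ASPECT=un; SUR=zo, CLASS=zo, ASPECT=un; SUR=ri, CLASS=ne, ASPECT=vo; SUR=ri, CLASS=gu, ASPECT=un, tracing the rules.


cell SUR=zo, CLASS=ne, ASPECT=un:
underlying: dub-fer-mp-z
1. f -> v, k -> g, p -> b, s -> z, t -> d / V _ V: no change
2. f -> v, k -> g, p -> b, t -> d / _ Z: fires at position(s) 8: dubfermbz
surface: dubfermbz

cell SUR=zo, CLASS=zo, ASPECT=un:
underlying: e-fer-mp-z
1. f -> v, k -> g, p -> b, s -> z, t -> d / V _ V: fires at position(s) 2: evermpz
2. f -> v, k -> g, p -> b, t -> d / _ Z: fires at position(s) 6: evermbz
surface: evermbz

cell SUR=ri, CLASS=ne, ASPECT=vo:
underlying: dub-fer-as-o
1. f -> v, k -> g, p -> b, s -> z, t -> d / V _ V: fires at position(s) 8: dubferazo
2. f -> v, k -> g, p -> b, t -> d / _ Z: no change
surface: dubferazo

cell SUR=ri, CLASS=gu, ASPECT=un:
underlying: po-fer-as-z
1. f -> v, k -> g, p -> b, s -> z, t -> d / V _ V: fires at position(s) 3: poverasz
2. f -> v, k -> g, p -> b, t -> d / _ Z: no change
surface: poverasz


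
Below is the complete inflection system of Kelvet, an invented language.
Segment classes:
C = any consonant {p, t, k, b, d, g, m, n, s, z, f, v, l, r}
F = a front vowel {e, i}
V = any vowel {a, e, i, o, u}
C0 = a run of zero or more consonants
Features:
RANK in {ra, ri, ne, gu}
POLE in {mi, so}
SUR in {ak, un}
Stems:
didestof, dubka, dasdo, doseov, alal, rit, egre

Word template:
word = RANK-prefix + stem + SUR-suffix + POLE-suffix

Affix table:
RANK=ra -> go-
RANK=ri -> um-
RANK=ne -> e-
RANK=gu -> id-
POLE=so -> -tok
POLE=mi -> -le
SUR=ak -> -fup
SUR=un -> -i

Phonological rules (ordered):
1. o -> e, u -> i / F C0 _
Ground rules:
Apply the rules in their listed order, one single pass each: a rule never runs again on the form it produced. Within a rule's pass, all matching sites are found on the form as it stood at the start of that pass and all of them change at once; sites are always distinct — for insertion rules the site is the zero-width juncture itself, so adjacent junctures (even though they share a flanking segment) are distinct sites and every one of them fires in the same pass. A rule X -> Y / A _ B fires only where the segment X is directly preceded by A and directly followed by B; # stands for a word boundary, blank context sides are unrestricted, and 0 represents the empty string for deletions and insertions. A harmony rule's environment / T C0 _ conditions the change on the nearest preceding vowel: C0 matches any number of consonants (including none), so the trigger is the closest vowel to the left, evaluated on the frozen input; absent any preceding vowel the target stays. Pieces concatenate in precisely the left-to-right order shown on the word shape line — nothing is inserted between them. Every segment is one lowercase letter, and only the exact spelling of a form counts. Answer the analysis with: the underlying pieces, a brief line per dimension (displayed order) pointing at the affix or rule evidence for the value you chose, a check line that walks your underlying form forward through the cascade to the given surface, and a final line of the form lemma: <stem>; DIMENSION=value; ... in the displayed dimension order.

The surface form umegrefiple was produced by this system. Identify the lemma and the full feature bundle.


underlying: um-egre-fup-le
RANK=ri - signalled by the affix um-
POLE=mi - signalled by the affix -le
SUR=ak - signalled by the affix -fup
check: umegrefuple -> umegrefiple
lemma: egre; RANK=ri; POLE=mi; SUR=ak
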